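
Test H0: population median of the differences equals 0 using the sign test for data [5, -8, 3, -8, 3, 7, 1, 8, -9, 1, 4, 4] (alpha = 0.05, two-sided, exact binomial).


Step 1: Discard zero differences. Original n = 12; n_eff = number of nonzero differences = 12.
Nonzero differences (with sign): +5, -8, +3, -8, +3, +7, +1, +8, -9, +1, +4, +4
Step 2: Count signs: positive = 9, negative = 3.
Step 3: Under H0: P(positive) = 0.5, so the number of positives S ~ Bin(12, 0.5).
Step 4: Two-sided exact p-value = sum of Bin(12,0.5) probabilities at or below the observed probability = 0.145996.
Step 5: alpha = 0.05. fail to reject H0.

n_eff = 12, pos = 9, neg = 3, p = 0.145996, fail to reject H0.


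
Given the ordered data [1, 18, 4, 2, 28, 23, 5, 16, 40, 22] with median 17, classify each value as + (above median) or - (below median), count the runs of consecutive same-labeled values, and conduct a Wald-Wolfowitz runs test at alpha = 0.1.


Step 1: Compute median = 17; label A = above, B = below.
Labels in order: BABBAABBAA  (n_A = 5, n_B = 5)
Step 2: Count runs R = 6.
Step 3: Under H0 (random ordering), E[R] = 2*n_A*n_B/(n_A+n_B) + 1 = 2*5*5/10 + 1 = 6.0000.
        Var[R] = 2*n_A*n_B*(2*n_A*n_B - n_A - n_B) / ((n_A+n_B)^2 * (n_A+n_B-1)) = 2000/900 = 2.2222.
        SD[R] = 1.4907.
Step 4: R = E[R], so z = 0 with no continuity correction.
Step 5: Two-sided p-value via normal approximation = 2*(1 - Phi(|z|)) = 1.000000.
Step 6: alpha = 0.1. fail to reject H0.

R = 6, z = 0.0000, p = 1.000000, fail to reject H0.


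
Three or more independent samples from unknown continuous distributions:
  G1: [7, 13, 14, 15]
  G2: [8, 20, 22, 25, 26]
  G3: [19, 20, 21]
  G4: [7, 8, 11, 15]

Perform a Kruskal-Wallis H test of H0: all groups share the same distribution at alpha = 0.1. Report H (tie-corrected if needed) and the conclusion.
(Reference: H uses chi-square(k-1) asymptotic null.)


Step 1: Combine all N = 16 observations and assign midranks.
sorted (value, group, rank): (7,G1,1.5), (7,G4,1.5), (8,G2,3.5), (8,G4,3.5), (11,G4,5), (13,G1,6), (14,G1,7), (15,G1,8.5), (15,G4,8.5), (19,G3,10), (20,G2,11.5), (20,G3,11.5), (21,G3,13), (22,G2,14), (25,G2,15), (26,G2,16)
Step 2: Sum ranks within each group.
R_1 = 23 (n_1 = 4)
R_2 = 60 (n_2 = 5)
R_3 = 34.5 (n_3 = 3)
R_4 = 18.5 (n_4 = 4)
Step 3: H = 12/(N(N+1)) * sum(R_i^2/n_i) - 3(N+1)
     = 12/(16*17) * (23^2/4 + 60^2/5 + 34.5^2/3 + 18.5^2/4) - 3*17
     = 0.044118 * 1334.56 - 51
     = 7.877757.
Step 4: Ties present; correction factor C = 1 - 24/(16^3 - 16) = 0.994118. Corrected H = 7.877757 / 0.994118 = 7.924371.
Step 5: Under H0, H ~ chi^2(3); p-value = 0.047601.
Step 6: alpha = 0.1. reject H0.

H = 7.9244, df = 3, p = 0.047601, reject H0.


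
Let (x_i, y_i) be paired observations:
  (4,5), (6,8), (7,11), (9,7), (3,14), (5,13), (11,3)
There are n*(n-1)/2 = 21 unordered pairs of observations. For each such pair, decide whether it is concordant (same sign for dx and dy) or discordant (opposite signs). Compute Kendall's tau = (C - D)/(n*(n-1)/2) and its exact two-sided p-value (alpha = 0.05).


Step 1: Enumerate the 21 unordered pairs (i,j) with i<j and classify each by sign(x_j-x_i) * sign(y_j-y_i).
  (1,2):dx=+2,dy=+3->C; (1,3):dx=+3,dy=+6->C; (1,4):dx=+5,dy=+2->C; (1,5):dx=-1,dy=+9->D
  (1,6):dx=+1,dy=+8->C; (1,7):dx=+7,dy=-2->D; (2,3):dx=+1,dy=+3->C; (2,4):dx=+3,dy=-1->D
  (2,5):dx=-3,dy=+6->D; (2,6):dx=-1,dy=+5->D; (2,7):dx=+5,dy=-5->D; (3,4):dx=+2,dy=-4->D
  (3,5):dx=-4,dy=+3->D; (3,6):dx=-2,dy=+2->D; (3,7):dx=+4,dy=-8->D; (4,5):dx=-6,dy=+7->D
  (4,6):dx=-4,dy=+6->D; (4,7):dx=+2,dy=-4->D; (5,6):dx=+2,dy=-1->D; (5,7):dx=+8,dy=-11->D
  (6,7):dx=+6,dy=-10->D
Step 2: C = 5, D = 16, total pairs = 21.
Step 3: tau = (C - D)/(n(n-1)/2) = (5 - 16)/21 = -0.523810.
Step 4: Exact two-sided p-value (enumerate n! = 5040 permutations of y under H0): p = 0.136111.
Step 5: alpha = 0.05. fail to reject H0.

tau_b = -0.5238 (C=5, D=16), p = 0.136111, fail to reject H0.


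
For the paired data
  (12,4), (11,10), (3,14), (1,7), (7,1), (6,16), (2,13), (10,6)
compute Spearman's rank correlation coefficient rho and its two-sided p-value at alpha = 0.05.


Step 1: Rank x and y separately (midranks; no ties here).
rank(x): 12->8, 11->7, 3->3, 1->1, 7->5, 6->4, 2->2, 10->6
rank(y): 4->2, 10->5, 14->7, 7->4, 1->1, 16->8, 13->6, 6->3
Step 2: d_i = R_x(i) - R_y(i); compute d_i^2.
  (8-2)^2=36, (7-5)^2=4, (3-7)^2=16, (1-4)^2=9, (5-1)^2=16, (4-8)^2=16, (2-6)^2=16, (6-3)^2=9
sum(d^2) = 122.
Step 3: rho = 1 - 6*122 / (8*(8^2 - 1)) = 1 - 732/504 = -0.452381.
Step 4: Under H0, t = rho * sqrt((n-2)/(1-rho^2)) = -1.2425 ~ t(6).
Step 5: Two-sided p-value from the t-distribution with 6 df = 0.260405.
Step 6: alpha = 0.05. fail to reject H0.

rho = -0.4524, p = 0.260405, fail to reject H0 at alpha = 0.05.


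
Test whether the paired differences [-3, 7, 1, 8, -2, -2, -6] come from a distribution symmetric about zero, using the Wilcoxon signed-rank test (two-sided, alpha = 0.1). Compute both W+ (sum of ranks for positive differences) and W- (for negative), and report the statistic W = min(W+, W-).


Step 1: Drop any zero differences (none here) and take |d_i|.
|d| = [3, 7, 1, 8, 2, 2, 6]
Step 2: Midrank |d_i| (ties get averaged ranks).
ranks: |3|->4, |7|->6, |1|->1, |8|->7, |2|->2.5, |2|->2.5, |6|->5
Step 3: Attach original signs; sum ranks with positive sign and with negative sign.
W+ = 6 + 1 + 7 = 14
W- = 4 + 2.5 + 2.5 + 5 = 14
(Check: W+ + W- = 28 should equal n(n+1)/2 = 28.)
Step 4: Test statistic W = min(W+, W-) = 14.
Step 5: Ties in |d|, so use the tie-corrected normal approximation.
        E[W] = n(n+1)/4 = 7*8/4 = 14.
        Tie groups: |d|=2 (t=2); sum(t^3 - t) = 6.
        Var[W] = n(n+1)(2n+1)/24 - sum(t^3-t)/48 = 840/24 - 6/48 = 34.875.
        z = (W - E[W]) / sqrt(Var[W]) = (14 - 14) / 5.9055 = 0.0000.
        Two-sided p = 2*Phi(z) = 1.000000.
Step 6: alpha = 0.1. fail to reject H0.

W+ = 14, W- = 14, W = min = 14, p = 1.000000, fail to reject H0.


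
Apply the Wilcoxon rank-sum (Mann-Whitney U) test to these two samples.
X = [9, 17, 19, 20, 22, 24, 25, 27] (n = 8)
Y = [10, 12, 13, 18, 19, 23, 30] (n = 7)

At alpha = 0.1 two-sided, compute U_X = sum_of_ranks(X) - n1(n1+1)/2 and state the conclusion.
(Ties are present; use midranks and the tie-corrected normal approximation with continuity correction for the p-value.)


Step 1: Combine and sort all 15 observations; assign midranks.
sorted (value, group): (9,X), (10,Y), (12,Y), (13,Y), (17,X), (18,Y), (19,X), (19,Y), (20,X), (22,X), (23,Y), (24,X), (25,X), (27,X), (30,Y)
ranks: 9->1, 10->2, 12->3, 13->4, 17->5, 18->6, 19->7.5, 19->7.5, 20->9, 22->10, 23->11, 24->12, 25->13, 27->14, 30->15
Step 2: Rank sum for X: R1 = 1 + 5 + 7.5 + 9 + 10 + 12 + 13 + 14 = 71.5.
Step 3: U_X = R1 - n1(n1+1)/2 = 71.5 - 8*9/2 = 71.5 - 36 = 35.5.
       U_Y = n1*n2 - U_X = 56 - 35.5 = 20.5.
Step 4: Ties are present, so use the tie-corrected normal approximation (with continuity correction) for the p-value.
Step 5: p-value = 0.417471; compare to alpha = 0.1. fail to reject H0.

U_X = 35.5, p = 0.417471, fail to reject H0 at alpha = 0.1.


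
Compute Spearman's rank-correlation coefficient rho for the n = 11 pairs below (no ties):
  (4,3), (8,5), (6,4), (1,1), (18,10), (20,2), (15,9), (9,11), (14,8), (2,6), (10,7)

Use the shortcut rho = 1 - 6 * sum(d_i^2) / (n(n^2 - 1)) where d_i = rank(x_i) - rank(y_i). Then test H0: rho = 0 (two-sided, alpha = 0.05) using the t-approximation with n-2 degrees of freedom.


Step 1: Rank x and y separately (midranks; no ties here).
rank(x): 4->3, 8->5, 6->4, 1->1, 18->10, 20->11, 15->9, 9->6, 14->8, 2->2, 10->7
rank(y): 3->3, 5->5, 4->4, 1->1, 10->10, 2->2, 9->9, 11->11, 8->8, 6->6, 7->7
Step 2: d_i = R_x(i) - R_y(i); compute d_i^2.
  (3-3)^2=0, (5-5)^2=0, (4-4)^2=0, (1-1)^2=0, (10-10)^2=0, (11-2)^2=81, (9-9)^2=0, (6-11)^2=25, (8-8)^2=0, (2-6)^2=16, (7-7)^2=0
sum(d^2) = 122.
Step 3: rho = 1 - 6*122 / (11*(11^2 - 1)) = 1 - 732/1320 = 0.445455.
Step 4: Under H0, t = rho * sqrt((n-2)/(1-rho^2)) = 1.4926 ~ t(9).
Step 5: Two-sided p-value from the t-distribution with 9 df = 0.169733.
Step 6: alpha = 0.05. fail to reject H0.

rho = 0.4455, p = 0.169733, fail to reject H0 at alpha = 0.05.


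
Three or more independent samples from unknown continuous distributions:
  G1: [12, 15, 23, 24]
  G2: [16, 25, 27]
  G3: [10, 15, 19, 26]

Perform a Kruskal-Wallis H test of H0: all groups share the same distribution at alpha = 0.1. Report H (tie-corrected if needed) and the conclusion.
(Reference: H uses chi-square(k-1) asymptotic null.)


Step 1: Combine all N = 11 observations and assign midranks.
sorted (value, group, rank): (10,G3,1), (12,G1,2), (15,G1,3.5), (15,G3,3.5), (16,G2,5), (19,G3,6), (23,G1,7), (24,G1,8), (25,G2,9), (26,G3,10), (27,G2,11)
Step 2: Sum ranks within each group.
R_1 = 20.5 (n_1 = 4)
R_2 = 25 (n_2 = 3)
R_3 = 20.5 (n_3 = 4)
Step 3: H = 12/(N(N+1)) * sum(R_i^2/n_i) - 3(N+1)
     = 12/(11*12) * (20.5^2/4 + 25^2/3 + 20.5^2/4) - 3*12
     = 0.090909 * 418.458 - 36
     = 2.041667.
Step 4: Ties present; correction factor C = 1 - 6/(11^3 - 11) = 0.995455. Corrected H = 2.041667 / 0.995455 = 2.050989.
Step 5: Under H0, H ~ chi^2(2); p-value = 0.358619.
Step 6: alpha = 0.1. fail to reject H0.

H = 2.0510, df = 2, p = 0.358619, fail to reject H0.


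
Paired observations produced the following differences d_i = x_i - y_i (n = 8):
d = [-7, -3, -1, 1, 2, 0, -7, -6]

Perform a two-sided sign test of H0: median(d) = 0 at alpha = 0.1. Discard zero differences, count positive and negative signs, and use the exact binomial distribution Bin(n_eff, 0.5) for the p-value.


Step 1: Discard zero differences. Original n = 8; n_eff = number of nonzero differences = 7.
Nonzero differences (with sign): -7, -3, -1, +1, +2, -7, -6
Step 2: Count signs: positive = 2, negative = 5.
Step 3: Under H0: P(positive) = 0.5, so the number of positives S ~ Bin(7, 0.5).
Step 4: Two-sided exact p-value = sum of Bin(7,0.5) probabilities at or below the observed probability = 0.453125.
Step 5: alpha = 0.1. fail to reject H0.

n_eff = 7, pos = 2, neg = 5, p = 0.453125, fail to reject H0.


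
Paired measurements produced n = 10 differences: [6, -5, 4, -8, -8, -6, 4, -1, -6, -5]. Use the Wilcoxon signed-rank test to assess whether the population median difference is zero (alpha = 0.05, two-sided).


Step 1: Drop any zero differences (none here) and take |d_i|.
|d| = [6, 5, 4, 8, 8, 6, 4, 1, 6, 5]
Step 2: Midrank |d_i| (ties get averaged ranks).
ranks: |6|->7, |5|->4.5, |4|->2.5, |8|->9.5, |8|->9.5, |6|->7, |4|->2.5, |1|->1, |6|->7, |5|->4.5
Step 3: Attach original signs; sum ranks with positive sign and with negative sign.
W+ = 7 + 2.5 + 2.5 = 12
W- = 4.5 + 9.5 + 9.5 + 7 + 1 + 7 + 4.5 = 43
(Check: W+ + W- = 55 should equal n(n+1)/2 = 55.)
Step 4: Test statistic W = min(W+, W-) = 12.
Step 5: Ties in |d|, so use the tie-corrected normal approximation.
        E[W] = n(n+1)/4 = 10*11/4 = 27.5.
        Tie groups: |d|=4 (t=2), |d|=5 (t=2), |d|=6 (t=3), |d|=8 (t=2); sum(t^3 - t) = 42.
        Var[W] = n(n+1)(2n+1)/24 - sum(t^3-t)/48 = 2310/24 - 42/48 = 95.375.
        z = (W - E[W]) / sqrt(Var[W]) = (12 - 27.5) / 9.7660 = -1.5871.
        Two-sided p = 2*Phi(z) = 0.112482.
Step 6: alpha = 0.05. fail to reject H0.

W+ = 12, W- = 43, W = min = 12, p = 0.112482, fail to reject H0.


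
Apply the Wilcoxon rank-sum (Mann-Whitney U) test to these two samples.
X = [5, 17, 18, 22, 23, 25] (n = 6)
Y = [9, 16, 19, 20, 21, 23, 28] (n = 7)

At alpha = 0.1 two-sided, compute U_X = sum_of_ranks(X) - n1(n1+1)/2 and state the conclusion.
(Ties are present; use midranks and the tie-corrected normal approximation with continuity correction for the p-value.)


Step 1: Combine and sort all 13 observations; assign midranks.
sorted (value, group): (5,X), (9,Y), (16,Y), (17,X), (18,X), (19,Y), (20,Y), (21,Y), (22,X), (23,X), (23,Y), (25,X), (28,Y)
ranks: 5->1, 9->2, 16->3, 17->4, 18->5, 19->6, 20->7, 21->8, 22->9, 23->10.5, 23->10.5, 25->12, 28->13
Step 2: Rank sum for X: R1 = 1 + 4 + 5 + 9 + 10.5 + 12 = 41.5.
Step 3: U_X = R1 - n1(n1+1)/2 = 41.5 - 6*7/2 = 41.5 - 21 = 20.5.
       U_Y = n1*n2 - U_X = 42 - 20.5 = 21.5.
Step 4: Ties are present, so use the tie-corrected normal approximation (with continuity correction) for the p-value.
Step 5: p-value = 1.000000; compare to alpha = 0.1. fail to reject H0.

U_X = 20.5, p = 1.000000, fail to reject H0 at alpha = 0.1.


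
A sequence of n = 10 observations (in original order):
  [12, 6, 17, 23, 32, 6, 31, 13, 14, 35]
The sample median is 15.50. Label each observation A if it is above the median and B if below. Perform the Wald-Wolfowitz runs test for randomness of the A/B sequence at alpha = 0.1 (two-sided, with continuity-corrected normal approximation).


Step 1: Compute median = 15.50; label A = above, B = below.
Labels in order: BBAAABABBA  (n_A = 5, n_B = 5)
Step 2: Count runs R = 6.
Step 3: Under H0 (random ordering), E[R] = 2*n_A*n_B/(n_A+n_B) + 1 = 2*5*5/10 + 1 = 6.0000.
        Var[R] = 2*n_A*n_B*(2*n_A*n_B - n_A - n_B) / ((n_A+n_B)^2 * (n_A+n_B-1)) = 2000/900 = 2.2222.
        SD[R] = 1.4907.
Step 4: R = E[R], so z = 0 with no continuity correction.
Step 5: Two-sided p-value via normal approximation = 2*(1 - Phi(|z|)) = 1.000000.
Step 6: alpha = 0.1. fail to reject H0.

R = 6, z = 0.0000, p = 1.000000, fail to reject H0.


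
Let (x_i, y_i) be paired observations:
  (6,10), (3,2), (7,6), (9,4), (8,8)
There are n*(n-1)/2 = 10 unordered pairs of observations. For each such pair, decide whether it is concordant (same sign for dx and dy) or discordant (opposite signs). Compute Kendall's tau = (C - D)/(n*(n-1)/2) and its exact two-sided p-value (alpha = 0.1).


Step 1: Enumerate the 10 unordered pairs (i,j) with i<j and classify each by sign(x_j-x_i) * sign(y_j-y_i).
  (1,2):dx=-3,dy=-8->C; (1,3):dx=+1,dy=-4->D; (1,4):dx=+3,dy=-6->D; (1,5):dx=+2,dy=-2->D
  (2,3):dx=+4,dy=+4->C; (2,4):dx=+6,dy=+2->C; (2,5):dx=+5,dy=+6->C; (3,4):dx=+2,dy=-2->D
  (3,5):dx=+1,dy=+2->C; (4,5):dx=-1,dy=+4->D
Step 2: C = 5, D = 5, total pairs = 10.
Step 3: tau = (C - D)/(n(n-1)/2) = (5 - 5)/10 = 0.000000.
Step 4: Exact two-sided p-value (enumerate n! = 120 permutations of y under H0): p = 1.000000.
Step 5: alpha = 0.1. fail to reject H0.

tau_b = 0.0000 (C=5, D=5), p = 1.000000, fail to reject H0.


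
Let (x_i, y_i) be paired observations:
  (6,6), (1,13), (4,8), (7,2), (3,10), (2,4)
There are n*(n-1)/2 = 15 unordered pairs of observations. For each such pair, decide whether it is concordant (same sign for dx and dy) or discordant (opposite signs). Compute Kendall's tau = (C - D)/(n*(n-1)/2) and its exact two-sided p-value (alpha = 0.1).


Step 1: Enumerate the 15 unordered pairs (i,j) with i<j and classify each by sign(x_j-x_i) * sign(y_j-y_i).
  (1,2):dx=-5,dy=+7->D; (1,3):dx=-2,dy=+2->D; (1,4):dx=+1,dy=-4->D; (1,5):dx=-3,dy=+4->D
  (1,6):dx=-4,dy=-2->C; (2,3):dx=+3,dy=-5->D; (2,4):dx=+6,dy=-11->D; (2,5):dx=+2,dy=-3->D
  (2,6):dx=+1,dy=-9->D; (3,4):dx=+3,dy=-6->D; (3,5):dx=-1,dy=+2->D; (3,6):dx=-2,dy=-4->C
  (4,5):dx=-4,dy=+8->D; (4,6):dx=-5,dy=+2->D; (5,6):dx=-1,dy=-6->C
Step 2: C = 3, D = 12, total pairs = 15.
Step 3: tau = (C - D)/(n(n-1)/2) = (3 - 12)/15 = -0.600000.
Step 4: Exact two-sided p-value (enumerate n! = 720 permutations of y under H0): p = 0.136111.
Step 5: alpha = 0.1. fail to reject H0.

tau_b = -0.6000 (C=3, D=12), p = 0.136111, fail to reject H0.


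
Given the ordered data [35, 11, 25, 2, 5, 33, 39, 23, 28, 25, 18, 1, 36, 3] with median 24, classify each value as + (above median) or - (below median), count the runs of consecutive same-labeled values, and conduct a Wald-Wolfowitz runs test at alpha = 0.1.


Step 1: Compute median = 24; label A = above, B = below.
Labels in order: ABABBAABAABBAB  (n_A = 7, n_B = 7)
Step 2: Count runs R = 10.
Step 3: Under H0 (random ordering), E[R] = 2*n_A*n_B/(n_A+n_B) + 1 = 2*7*7/14 + 1 = 8.0000.
        Var[R] = 2*n_A*n_B*(2*n_A*n_B - n_A - n_B) / ((n_A+n_B)^2 * (n_A+n_B-1)) = 8232/2548 = 3.2308.
        SD[R] = 1.7974.
Step 4: Continuity-corrected z = (R - 0.5 - E[R]) / SD[R] = (10 - 0.5 - 8.0000) / 1.7974 = 0.8345.
Step 5: Two-sided p-value via normal approximation = 2*(1 - Phi(|z|)) = 0.403986.
Step 6: alpha = 0.1. fail to reject H0.

R = 10, z = 0.8345, p = 0.403986, fail to reject H0.


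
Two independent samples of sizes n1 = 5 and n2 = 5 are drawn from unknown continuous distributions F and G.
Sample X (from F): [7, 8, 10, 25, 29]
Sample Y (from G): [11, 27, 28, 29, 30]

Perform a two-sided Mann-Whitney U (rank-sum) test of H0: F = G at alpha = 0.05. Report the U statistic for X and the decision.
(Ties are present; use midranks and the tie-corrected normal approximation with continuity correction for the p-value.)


Step 1: Combine and sort all 10 observations; assign midranks.
sorted (value, group): (7,X), (8,X), (10,X), (11,Y), (25,X), (27,Y), (28,Y), (29,X), (29,Y), (30,Y)
ranks: 7->1, 8->2, 10->3, 11->4, 25->5, 27->6, 28->7, 29->8.5, 29->8.5, 30->10
Step 2: Rank sum for X: R1 = 1 + 2 + 3 + 5 + 8.5 = 19.5.
Step 3: U_X = R1 - n1(n1+1)/2 = 19.5 - 5*6/2 = 19.5 - 15 = 4.5.
       U_Y = n1*n2 - U_X = 25 - 4.5 = 20.5.
Step 4: Ties are present, so use the tie-corrected normal approximation (with continuity correction) for the p-value.
Step 5: p-value = 0.116074; compare to alpha = 0.05. fail to reject H0.

U_X = 4.5, p = 0.116074, fail to reject H0 at alpha = 0.05.


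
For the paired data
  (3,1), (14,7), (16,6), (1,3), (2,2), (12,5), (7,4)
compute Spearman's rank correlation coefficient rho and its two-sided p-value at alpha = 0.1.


Step 1: Rank x and y separately (midranks; no ties here).
rank(x): 3->3, 14->6, 16->7, 1->1, 2->2, 12->5, 7->4
rank(y): 1->1, 7->7, 6->6, 3->3, 2->2, 5->5, 4->4
Step 2: d_i = R_x(i) - R_y(i); compute d_i^2.
  (3-1)^2=4, (6-7)^2=1, (7-6)^2=1, (1-3)^2=4, (2-2)^2=0, (5-5)^2=0, (4-4)^2=0
sum(d^2) = 10.
Step 3: rho = 1 - 6*10 / (7*(7^2 - 1)) = 1 - 60/336 = 0.821429.
Step 4: Under H0, t = rho * sqrt((n-2)/(1-rho^2)) = 3.2206 ~ t(5).
Step 5: Two-sided p-value from the t-distribution with 5 df = 0.023449.
Step 6: alpha = 0.1. reject H0.

rho = 0.8214, p = 0.023449, reject H0 at alpha = 0.1.


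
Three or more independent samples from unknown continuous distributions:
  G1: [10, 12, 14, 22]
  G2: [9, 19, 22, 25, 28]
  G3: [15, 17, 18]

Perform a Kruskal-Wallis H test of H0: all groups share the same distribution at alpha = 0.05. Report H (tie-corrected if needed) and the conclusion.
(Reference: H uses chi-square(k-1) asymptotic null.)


Step 1: Combine all N = 12 observations and assign midranks.
sorted (value, group, rank): (9,G2,1), (10,G1,2), (12,G1,3), (14,G1,4), (15,G3,5), (17,G3,6), (18,G3,7), (19,G2,8), (22,G1,9.5), (22,G2,9.5), (25,G2,11), (28,G2,12)
Step 2: Sum ranks within each group.
R_1 = 18.5 (n_1 = 4)
R_2 = 41.5 (n_2 = 5)
R_3 = 18 (n_3 = 3)
Step 3: H = 12/(N(N+1)) * sum(R_i^2/n_i) - 3(N+1)
     = 12/(12*13) * (18.5^2/4 + 41.5^2/5 + 18^2/3) - 3*13
     = 0.076923 * 538.013 - 39
     = 2.385577.
Step 4: Ties present; correction factor C = 1 - 6/(12^3 - 12) = 0.996503. Corrected H = 2.385577 / 0.996503 = 2.393947.
Step 5: Under H0, H ~ chi^2(2); p-value = 0.302107.
Step 6: alpha = 0.05. fail to reject H0.

H = 2.3939, df = 2, p = 0.302107, fail to reject H0.


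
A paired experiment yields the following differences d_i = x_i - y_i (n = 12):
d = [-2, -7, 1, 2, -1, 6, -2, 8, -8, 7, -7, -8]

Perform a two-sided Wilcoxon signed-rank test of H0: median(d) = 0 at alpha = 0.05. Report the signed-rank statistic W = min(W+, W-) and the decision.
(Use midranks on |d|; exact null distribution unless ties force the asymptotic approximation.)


Step 1: Drop any zero differences (none here) and take |d_i|.
|d| = [2, 7, 1, 2, 1, 6, 2, 8, 8, 7, 7, 8]
Step 2: Midrank |d_i| (ties get averaged ranks).
ranks: |2|->4, |7|->8, |1|->1.5, |2|->4, |1|->1.5, |6|->6, |2|->4, |8|->11, |8|->11, |7|->8, |7|->8, |8|->11
Step 3: Attach original signs; sum ranks with positive sign and with negative sign.
W+ = 1.5 + 4 + 6 + 11 + 8 = 30.5
W- = 4 + 8 + 1.5 + 4 + 11 + 8 + 11 = 47.5
(Check: W+ + W- = 78 should equal n(n+1)/2 = 78.)
Step 4: Test statistic W = min(W+, W-) = 30.5.
Step 5: Ties in |d|, so use the tie-corrected normal approximation.
        E[W] = n(n+1)/4 = 12*13/4 = 39.
        Tie groups: |d|=1 (t=2), |d|=2 (t=3), |d|=7 (t=3), |d|=8 (t=3); sum(t^3 - t) = 78.
        Var[W] = n(n+1)(2n+1)/24 - sum(t^3-t)/48 = 3900/24 - 78/48 = 160.875.
        z = (W - E[W]) / sqrt(Var[W]) = (30.5 - 39) / 12.6837 = -0.6702.
        Two-sided p = 2*Phi(z) = 0.502760.
Step 6: alpha = 0.05. fail to reject H0.

W+ = 30.5, W- = 47.5, W = min = 30.5, p = 0.502760, fail to reject H0.


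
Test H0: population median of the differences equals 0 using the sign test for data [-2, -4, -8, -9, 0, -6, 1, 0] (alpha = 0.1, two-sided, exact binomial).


Step 1: Discard zero differences. Original n = 8; n_eff = number of nonzero differences = 6.
Nonzero differences (with sign): -2, -4, -8, -9, -6, +1
Step 2: Count signs: positive = 1, negative = 5.
Step 3: Under H0: P(positive) = 0.5, so the number of positives S ~ Bin(6, 0.5).
Step 4: Two-sided exact p-value = sum of Bin(6,0.5) probabilities at or below the observed probability = 0.218750.
Step 5: alpha = 0.1. fail to reject H0.

n_eff = 6, pos = 1, neg = 5, p = 0.218750, fail to reject H0.


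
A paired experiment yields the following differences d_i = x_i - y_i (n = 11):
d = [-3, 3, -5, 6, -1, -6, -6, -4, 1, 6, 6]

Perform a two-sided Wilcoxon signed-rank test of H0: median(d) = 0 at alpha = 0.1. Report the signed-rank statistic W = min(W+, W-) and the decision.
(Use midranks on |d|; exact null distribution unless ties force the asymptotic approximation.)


Step 1: Drop any zero differences (none here) and take |d_i|.
|d| = [3, 3, 5, 6, 1, 6, 6, 4, 1, 6, 6]
Step 2: Midrank |d_i| (ties get averaged ranks).
ranks: |3|->3.5, |3|->3.5, |5|->6, |6|->9, |1|->1.5, |6|->9, |6|->9, |4|->5, |1|->1.5, |6|->9, |6|->9
Step 3: Attach original signs; sum ranks with positive sign and with negative sign.
W+ = 3.5 + 9 + 1.5 + 9 + 9 = 32
W- = 3.5 + 6 + 1.5 + 9 + 9 + 5 = 34
(Check: W+ + W- = 66 should equal n(n+1)/2 = 66.)
Step 4: Test statistic W = min(W+, W-) = 32.
Step 5: Ties in |d|, so use the tie-corrected normal approximation.
        E[W] = n(n+1)/4 = 11*12/4 = 33.
        Tie groups: |d|=1 (t=2), |d|=3 (t=2), |d|=6 (t=5); sum(t^3 - t) = 132.
        Var[W] = n(n+1)(2n+1)/24 - sum(t^3-t)/48 = 3036/24 - 132/48 = 123.75.
        z = (W - E[W]) / sqrt(Var[W]) = (32 - 33) / 11.1243 = -0.0899.
        Two-sided p = 2*Phi(z) = 0.928372.
Step 6: alpha = 0.1. fail to reject H0.

W+ = 32, W- = 34, W = min = 32, p = 0.928372, fail to reject H0.


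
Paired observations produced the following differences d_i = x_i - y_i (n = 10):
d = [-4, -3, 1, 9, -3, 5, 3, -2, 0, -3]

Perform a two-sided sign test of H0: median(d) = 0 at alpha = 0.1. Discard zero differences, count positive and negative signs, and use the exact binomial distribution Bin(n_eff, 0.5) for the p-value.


Step 1: Discard zero differences. Original n = 10; n_eff = number of nonzero differences = 9.
Nonzero differences (with sign): -4, -3, +1, +9, -3, +5, +3, -2, -3
Step 2: Count signs: positive = 4, negative = 5.
Step 3: Under H0: P(positive) = 0.5, so the number of positives S ~ Bin(9, 0.5).
Step 4: Two-sided exact p-value = sum of Bin(9,0.5) probabilities at or below the observed probability = 1.000000.
Step 5: alpha = 0.1. fail to reject H0.

n_eff = 9, pos = 4, neg = 5, p = 1.000000, fail to reject H0.


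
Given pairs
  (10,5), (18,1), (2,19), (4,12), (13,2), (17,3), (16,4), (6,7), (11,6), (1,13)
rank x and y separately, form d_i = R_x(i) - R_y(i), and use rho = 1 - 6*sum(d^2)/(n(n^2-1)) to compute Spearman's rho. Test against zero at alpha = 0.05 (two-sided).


Step 1: Rank x and y separately (midranks; no ties here).
rank(x): 10->5, 18->10, 2->2, 4->3, 13->7, 17->9, 16->8, 6->4, 11->6, 1->1
rank(y): 5->5, 1->1, 19->10, 12->8, 2->2, 3->3, 4->4, 7->7, 6->6, 13->9
Step 2: d_i = R_x(i) - R_y(i); compute d_i^2.
  (5-5)^2=0, (10-1)^2=81, (2-10)^2=64, (3-8)^2=25, (7-2)^2=25, (9-3)^2=36, (8-4)^2=16, (4-7)^2=9, (6-6)^2=0, (1-9)^2=64
sum(d^2) = 320.
Step 3: rho = 1 - 6*320 / (10*(10^2 - 1)) = 1 - 1920/990 = -0.939394.
Step 4: Under H0, t = rho * sqrt((n-2)/(1-rho^2)) = -7.7500 ~ t(8).
Step 5: Two-sided p-value from the t-distribution with 8 df = 0.000055.
Step 6: alpha = 0.05. reject H0.

rho = -0.9394, p = 0.000055, reject H0 at alpha = 0.05.


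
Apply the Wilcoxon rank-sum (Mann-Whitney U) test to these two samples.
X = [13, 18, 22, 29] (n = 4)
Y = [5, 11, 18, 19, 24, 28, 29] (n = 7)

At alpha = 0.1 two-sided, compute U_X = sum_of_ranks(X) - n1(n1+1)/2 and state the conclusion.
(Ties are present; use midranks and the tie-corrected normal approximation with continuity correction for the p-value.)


Step 1: Combine and sort all 11 observations; assign midranks.
sorted (value, group): (5,Y), (11,Y), (13,X), (18,X), (18,Y), (19,Y), (22,X), (24,Y), (28,Y), (29,X), (29,Y)
ranks: 5->1, 11->2, 13->3, 18->4.5, 18->4.5, 19->6, 22->7, 24->8, 28->9, 29->10.5, 29->10.5
Step 2: Rank sum for X: R1 = 3 + 4.5 + 7 + 10.5 = 25.
Step 3: U_X = R1 - n1(n1+1)/2 = 25 - 4*5/2 = 25 - 10 = 15.
       U_Y = n1*n2 - U_X = 28 - 15 = 13.
Step 4: Ties are present, so use the tie-corrected normal approximation (with continuity correction) for the p-value.
Step 5: p-value = 0.924376; compare to alpha = 0.1. fail to reject H0.

U_X = 15, p = 0.924376, fail to reject H0 at alpha = 0.1.


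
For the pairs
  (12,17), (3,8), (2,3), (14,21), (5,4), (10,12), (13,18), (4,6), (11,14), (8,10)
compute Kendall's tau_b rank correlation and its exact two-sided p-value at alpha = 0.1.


Step 1: Enumerate the 45 unordered pairs (i,j) with i<j and classify each by sign(x_j-x_i) * sign(y_j-y_i).
  (1,2):dx=-9,dy=-9->C; (1,3):dx=-10,dy=-14->C; (1,4):dx=+2,dy=+4->C; (1,5):dx=-7,dy=-13->C
  (1,6):dx=-2,dy=-5->C; (1,7):dx=+1,dy=+1->C; (1,8):dx=-8,dy=-11->C; (1,9):dx=-1,dy=-3->C
  (1,10):dx=-4,dy=-7->C; (2,3):dx=-1,dy=-5->C; (2,4):dx=+11,dy=+13->C; (2,5):dx=+2,dy=-4->D
  (2,6):dx=+7,dy=+4->C; (2,7):dx=+10,dy=+10->C; (2,8):dx=+1,dy=-2->D; (2,9):dx=+8,dy=+6->C
  (2,10):dx=+5,dy=+2->C; (3,4):dx=+12,dy=+18->C; (3,5):dx=+3,dy=+1->C; (3,6):dx=+8,dy=+9->C
  (3,7):dx=+11,dy=+15->C; (3,8):dx=+2,dy=+3->C; (3,9):dx=+9,dy=+11->C; (3,10):dx=+6,dy=+7->C
  (4,5):dx=-9,dy=-17->C; (4,6):dx=-4,dy=-9->C; (4,7):dx=-1,dy=-3->C; (4,8):dx=-10,dy=-15->C
  (4,9):dx=-3,dy=-7->C; (4,10):dx=-6,dy=-11->C; (5,6):dx=+5,dy=+8->C; (5,7):dx=+8,dy=+14->C
  (5,8):dx=-1,dy=+2->D; (5,9):dx=+6,dy=+10->C; (5,10):dx=+3,dy=+6->C; (6,7):dx=+3,dy=+6->C
  (6,8):dx=-6,dy=-6->C; (6,9):dx=+1,dy=+2->C; (6,10):dx=-2,dy=-2->C; (7,8):dx=-9,dy=-12->C
  (7,9):dx=-2,dy=-4->C; (7,10):dx=-5,dy=-8->C; (8,9):dx=+7,dy=+8->C; (8,10):dx=+4,dy=+4->C
  (9,10):dx=-3,dy=-4->C
Step 2: C = 42, D = 3, total pairs = 45.
Step 3: tau = (C - D)/(n(n-1)/2) = (42 - 3)/45 = 0.866667.
Step 4: Exact two-sided p-value (enumerate n! = 3628800 permutations of y under H0): p = 0.000115.
Step 5: alpha = 0.1. reject H0.

tau_b = 0.8667 (C=42, D=3), p = 0.000115, reject H0.


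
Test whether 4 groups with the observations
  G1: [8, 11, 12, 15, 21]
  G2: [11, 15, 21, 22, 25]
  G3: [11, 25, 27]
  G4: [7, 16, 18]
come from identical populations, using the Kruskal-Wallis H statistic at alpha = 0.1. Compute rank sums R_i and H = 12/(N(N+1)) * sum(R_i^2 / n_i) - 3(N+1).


Step 1: Combine all N = 16 observations and assign midranks.
sorted (value, group, rank): (7,G4,1), (8,G1,2), (11,G1,4), (11,G2,4), (11,G3,4), (12,G1,6), (15,G1,7.5), (15,G2,7.5), (16,G4,9), (18,G4,10), (21,G1,11.5), (21,G2,11.5), (22,G2,13), (25,G2,14.5), (25,G3,14.5), (27,G3,16)
Step 2: Sum ranks within each group.
R_1 = 31 (n_1 = 5)
R_2 = 50.5 (n_2 = 5)
R_3 = 34.5 (n_3 = 3)
R_4 = 20 (n_4 = 3)
Step 3: H = 12/(N(N+1)) * sum(R_i^2/n_i) - 3(N+1)
     = 12/(16*17) * (31^2/5 + 50.5^2/5 + 34.5^2/3 + 20^2/3) - 3*17
     = 0.044118 * 1232.33 - 51
     = 3.367647.
Step 4: Ties present; correction factor C = 1 - 42/(16^3 - 16) = 0.989706. Corrected H = 3.367647 / 0.989706 = 3.402675.
Step 5: Under H0, H ~ chi^2(3); p-value = 0.333606.
Step 6: alpha = 0.1. fail to reject H0.

H = 3.4027, df = 3, p = 0.333606, fail to reject H0.


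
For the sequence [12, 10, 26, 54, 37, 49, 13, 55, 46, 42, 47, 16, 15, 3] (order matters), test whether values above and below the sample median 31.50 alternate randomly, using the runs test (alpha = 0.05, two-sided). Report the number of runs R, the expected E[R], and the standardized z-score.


Step 1: Compute median = 31.50; label A = above, B = below.
Labels in order: BBBAAABAAAABBB  (n_A = 7, n_B = 7)
Step 2: Count runs R = 5.
Step 3: Under H0 (random ordering), E[R] = 2*n_A*n_B/(n_A+n_B) + 1 = 2*7*7/14 + 1 = 8.0000.
        Var[R] = 2*n_A*n_B*(2*n_A*n_B - n_A - n_B) / ((n_A+n_B)^2 * (n_A+n_B-1)) = 8232/2548 = 3.2308.
        SD[R] = 1.7974.
Step 4: Continuity-corrected z = (R + 0.5 - E[R]) / SD[R] = (5 + 0.5 - 8.0000) / 1.7974 = -1.3909.
Step 5: Two-sided p-value via normal approximation = 2*(1 - Phi(|z|)) = 0.164264.
Step 6: alpha = 0.05. fail to reject H0.

R = 5, z = -1.3909, p = 0.164264, fail to reject H0.


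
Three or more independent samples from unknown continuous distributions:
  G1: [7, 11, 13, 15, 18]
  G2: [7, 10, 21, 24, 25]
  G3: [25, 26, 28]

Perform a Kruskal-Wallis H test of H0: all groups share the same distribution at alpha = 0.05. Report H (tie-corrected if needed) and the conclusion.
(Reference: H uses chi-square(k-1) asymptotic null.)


Step 1: Combine all N = 13 observations and assign midranks.
sorted (value, group, rank): (7,G1,1.5), (7,G2,1.5), (10,G2,3), (11,G1,4), (13,G1,5), (15,G1,6), (18,G1,7), (21,G2,8), (24,G2,9), (25,G2,10.5), (25,G3,10.5), (26,G3,12), (28,G3,13)
Step 2: Sum ranks within each group.
R_1 = 23.5 (n_1 = 5)
R_2 = 32 (n_2 = 5)
R_3 = 35.5 (n_3 = 3)
Step 3: H = 12/(N(N+1)) * sum(R_i^2/n_i) - 3(N+1)
     = 12/(13*14) * (23.5^2/5 + 32^2/5 + 35.5^2/3) - 3*14
     = 0.065934 * 735.333 - 42
     = 6.483516.
Step 4: Ties present; correction factor C = 1 - 12/(13^3 - 13) = 0.994505. Corrected H = 6.483516 / 0.994505 = 6.519337.
Step 5: Under H0, H ~ chi^2(2); p-value = 0.038401.
Step 6: alpha = 0.05. reject H0.

H = 6.5193, df = 2, p = 0.038401, reject H0.


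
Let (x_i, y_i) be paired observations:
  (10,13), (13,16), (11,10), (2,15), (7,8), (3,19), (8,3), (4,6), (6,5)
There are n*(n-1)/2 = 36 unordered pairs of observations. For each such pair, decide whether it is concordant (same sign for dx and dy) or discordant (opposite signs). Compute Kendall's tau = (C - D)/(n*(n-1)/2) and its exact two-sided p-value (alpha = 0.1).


Step 1: Enumerate the 36 unordered pairs (i,j) with i<j and classify each by sign(x_j-x_i) * sign(y_j-y_i).
  (1,2):dx=+3,dy=+3->C; (1,3):dx=+1,dy=-3->D; (1,4):dx=-8,dy=+2->D; (1,5):dx=-3,dy=-5->C
  (1,6):dx=-7,dy=+6->D; (1,7):dx=-2,dy=-10->C; (1,8):dx=-6,dy=-7->C; (1,9):dx=-4,dy=-8->C
  (2,3):dx=-2,dy=-6->C; (2,4):dx=-11,dy=-1->C; (2,5):dx=-6,dy=-8->C; (2,6):dx=-10,dy=+3->D
  (2,7):dx=-5,dy=-13->C; (2,8):dx=-9,dy=-10->C; (2,9):dx=-7,dy=-11->C; (3,4):dx=-9,dy=+5->D
  (3,5):dx=-4,dy=-2->C; (3,6):dx=-8,dy=+9->D; (3,7):dx=-3,dy=-7->C; (3,8):dx=-7,dy=-4->C
  (3,9):dx=-5,dy=-5->C; (4,5):dx=+5,dy=-7->D; (4,6):dx=+1,dy=+4->C; (4,7):dx=+6,dy=-12->D
  (4,8):dx=+2,dy=-9->D; (4,9):dx=+4,dy=-10->D; (5,6):dx=-4,dy=+11->D; (5,7):dx=+1,dy=-5->D
  (5,8):dx=-3,dy=-2->C; (5,9):dx=-1,dy=-3->C; (6,7):dx=+5,dy=-16->D; (6,8):dx=+1,dy=-13->D
  (6,9):dx=+3,dy=-14->D; (7,8):dx=-4,dy=+3->D; (7,9):dx=-2,dy=+2->D; (8,9):dx=+2,dy=-1->D
Step 2: C = 18, D = 18, total pairs = 36.
Step 3: tau = (C - D)/(n(n-1)/2) = (18 - 18)/36 = 0.000000.
Step 4: Exact two-sided p-value (enumerate n! = 362880 permutations of y under H0): p = 1.000000.
Step 5: alpha = 0.1. fail to reject H0.

tau_b = 0.0000 (C=18, D=18), p = 1.000000, fail to reject H0.


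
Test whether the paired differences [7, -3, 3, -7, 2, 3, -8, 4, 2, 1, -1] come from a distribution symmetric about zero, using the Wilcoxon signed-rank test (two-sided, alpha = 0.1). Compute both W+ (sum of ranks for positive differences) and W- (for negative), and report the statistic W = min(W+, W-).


Step 1: Drop any zero differences (none here) and take |d_i|.
|d| = [7, 3, 3, 7, 2, 3, 8, 4, 2, 1, 1]
Step 2: Midrank |d_i| (ties get averaged ranks).
ranks: |7|->9.5, |3|->6, |3|->6, |7|->9.5, |2|->3.5, |3|->6, |8|->11, |4|->8, |2|->3.5, |1|->1.5, |1|->1.5
Step 3: Attach original signs; sum ranks with positive sign and with negative sign.
W+ = 9.5 + 6 + 3.5 + 6 + 8 + 3.5 + 1.5 = 38
W- = 6 + 9.5 + 11 + 1.5 = 28
(Check: W+ + W- = 66 should equal n(n+1)/2 = 66.)
Step 4: Test statistic W = min(W+, W-) = 28.
Step 5: Ties in |d|, so use the tie-corrected normal approximation.
        E[W] = n(n+1)/4 = 11*12/4 = 33.
        Tie groups: |d|=1 (t=2), |d|=2 (t=2), |d|=3 (t=3), |d|=7 (t=2); sum(t^3 - t) = 42.
        Var[W] = n(n+1)(2n+1)/24 - sum(t^3-t)/48 = 3036/24 - 42/48 = 125.625.
        z = (W - E[W]) / sqrt(Var[W]) = (28 - 33) / 11.2083 = -0.4461.
        Two-sided p = 2*Phi(z) = 0.655525.
Step 6: alpha = 0.1. fail to reject H0.

W+ = 38, W- = 28, W = min = 28, p = 0.655525, fail to reject H0.


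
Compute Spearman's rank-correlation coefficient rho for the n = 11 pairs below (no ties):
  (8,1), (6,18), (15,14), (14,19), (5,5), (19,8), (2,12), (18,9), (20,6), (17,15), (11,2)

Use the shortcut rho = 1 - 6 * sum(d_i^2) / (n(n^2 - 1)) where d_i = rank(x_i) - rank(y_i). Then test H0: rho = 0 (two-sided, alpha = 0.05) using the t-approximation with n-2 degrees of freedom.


Step 1: Rank x and y separately (midranks; no ties here).
rank(x): 8->4, 6->3, 15->7, 14->6, 5->2, 19->10, 2->1, 18->9, 20->11, 17->8, 11->5
rank(y): 1->1, 18->10, 14->8, 19->11, 5->3, 8->5, 12->7, 9->6, 6->4, 15->9, 2->2
Step 2: d_i = R_x(i) - R_y(i); compute d_i^2.
  (4-1)^2=9, (3-10)^2=49, (7-8)^2=1, (6-11)^2=25, (2-3)^2=1, (10-5)^2=25, (1-7)^2=36, (9-6)^2=9, (11-4)^2=49, (8-9)^2=1, (5-2)^2=9
sum(d^2) = 214.
Step 3: rho = 1 - 6*214 / (11*(11^2 - 1)) = 1 - 1284/1320 = 0.027273.
Step 4: Under H0, t = rho * sqrt((n-2)/(1-rho^2)) = 0.0818 ~ t(9).
Step 5: Two-sided p-value from the t-distribution with 9 df = 0.936558.
Step 6: alpha = 0.05. fail to reject H0.

rho = 0.0273, p = 0.936558, fail to reject H0 at alpha = 0.05.


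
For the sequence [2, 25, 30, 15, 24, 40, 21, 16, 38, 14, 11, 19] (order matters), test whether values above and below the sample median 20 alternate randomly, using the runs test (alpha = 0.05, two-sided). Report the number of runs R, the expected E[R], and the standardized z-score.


Step 1: Compute median = 20; label A = above, B = below.
Labels in order: BAABAAABABBB  (n_A = 6, n_B = 6)
Step 2: Count runs R = 7.
Step 3: Under H0 (random ordering), E[R] = 2*n_A*n_B/(n_A+n_B) + 1 = 2*6*6/12 + 1 = 7.0000.
        Var[R] = 2*n_A*n_B*(2*n_A*n_B - n_A - n_B) / ((n_A+n_B)^2 * (n_A+n_B-1)) = 4320/1584 = 2.7273.
        SD[R] = 1.6514.
Step 4: R = E[R], so z = 0 with no continuity correction.
Step 5: Two-sided p-value via normal approximation = 2*(1 - Phi(|z|)) = 1.000000.
Step 6: alpha = 0.05. fail to reject H0.

R = 7, z = 0.0000, p = 1.000000, fail to reject H0.


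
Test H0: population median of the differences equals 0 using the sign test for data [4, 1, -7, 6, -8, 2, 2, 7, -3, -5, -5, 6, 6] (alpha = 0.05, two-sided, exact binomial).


Step 1: Discard zero differences. Original n = 13; n_eff = number of nonzero differences = 13.
Nonzero differences (with sign): +4, +1, -7, +6, -8, +2, +2, +7, -3, -5, -5, +6, +6
Step 2: Count signs: positive = 8, negative = 5.
Step 3: Under H0: P(positive) = 0.5, so the number of positives S ~ Bin(13, 0.5).
Step 4: Two-sided exact p-value = sum of Bin(13,0.5) probabilities at or below the observed probability = 0.581055.
Step 5: alpha = 0.05. fail to reject H0.

n_eff = 13, pos = 8, neg = 5, p = 0.581055, fail to reject H0.


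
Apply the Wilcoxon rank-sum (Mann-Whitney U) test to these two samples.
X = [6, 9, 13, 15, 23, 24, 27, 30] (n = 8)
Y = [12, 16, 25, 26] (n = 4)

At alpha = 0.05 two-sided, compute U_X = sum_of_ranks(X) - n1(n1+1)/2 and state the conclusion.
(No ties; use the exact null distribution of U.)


Step 1: Combine and sort all 12 observations; assign midranks.
sorted (value, group): (6,X), (9,X), (12,Y), (13,X), (15,X), (16,Y), (23,X), (24,X), (25,Y), (26,Y), (27,X), (30,X)
ranks: 6->1, 9->2, 12->3, 13->4, 15->5, 16->6, 23->7, 24->8, 25->9, 26->10, 27->11, 30->12
Step 2: Rank sum for X: R1 = 1 + 2 + 4 + 5 + 7 + 8 + 11 + 12 = 50.
Step 3: U_X = R1 - n1(n1+1)/2 = 50 - 8*9/2 = 50 - 36 = 14.
       U_Y = n1*n2 - U_X = 32 - 14 = 18.
Step 4: No ties, so the exact null distribution of U (based on enumerating the C(12,8) = 495 equally likely rank assignments) gives the two-sided p-value.
Step 5: p-value = 0.808081; compare to alpha = 0.05. fail to reject H0.

U_X = 14, p = 0.808081, fail to reject H0 at alpha = 0.05.


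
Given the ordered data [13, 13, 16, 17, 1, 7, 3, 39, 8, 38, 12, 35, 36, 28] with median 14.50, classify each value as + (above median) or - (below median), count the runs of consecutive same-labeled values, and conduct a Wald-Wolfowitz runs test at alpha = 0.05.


Step 1: Compute median = 14.50; label A = above, B = below.
Labels in order: BBAABBBABABAAA  (n_A = 7, n_B = 7)
Step 2: Count runs R = 8.
Step 3: Under H0 (random ordering), E[R] = 2*n_A*n_B/(n_A+n_B) + 1 = 2*7*7/14 + 1 = 8.0000.
        Var[R] = 2*n_A*n_B*(2*n_A*n_B - n_A - n_B) / ((n_A+n_B)^2 * (n_A+n_B-1)) = 8232/2548 = 3.2308.
        SD[R] = 1.7974.
Step 4: R = E[R], so z = 0 with no continuity correction.
Step 5: Two-sided p-value via normal approximation = 2*(1 - Phi(|z|)) = 1.000000.
Step 6: alpha = 0.05. fail to reject H0.

R = 8, z = 0.0000, p = 1.000000, fail to reject H0.


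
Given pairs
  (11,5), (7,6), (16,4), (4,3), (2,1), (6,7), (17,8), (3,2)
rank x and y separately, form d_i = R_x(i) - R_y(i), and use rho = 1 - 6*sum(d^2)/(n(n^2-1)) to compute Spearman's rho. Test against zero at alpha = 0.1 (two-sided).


Step 1: Rank x and y separately (midranks; no ties here).
rank(x): 11->6, 7->5, 16->7, 4->3, 2->1, 6->4, 17->8, 3->2
rank(y): 5->5, 6->6, 4->4, 3->3, 1->1, 7->7, 8->8, 2->2
Step 2: d_i = R_x(i) - R_y(i); compute d_i^2.
  (6-5)^2=1, (5-6)^2=1, (7-4)^2=9, (3-3)^2=0, (1-1)^2=0, (4-7)^2=9, (8-8)^2=0, (2-2)^2=0
sum(d^2) = 20.
Step 3: rho = 1 - 6*20 / (8*(8^2 - 1)) = 1 - 120/504 = 0.761905.
Step 4: Under H0, t = rho * sqrt((n-2)/(1-rho^2)) = 2.8814 ~ t(6).
Step 5: Two-sided p-value from the t-distribution with 6 df = 0.028005.
Step 6: alpha = 0.1. reject H0.

rho = 0.7619, p = 0.028005, reject H0 at alpha = 0.1.


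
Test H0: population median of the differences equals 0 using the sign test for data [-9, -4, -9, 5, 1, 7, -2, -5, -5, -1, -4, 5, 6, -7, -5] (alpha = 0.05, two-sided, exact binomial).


Step 1: Discard zero differences. Original n = 15; n_eff = number of nonzero differences = 15.
Nonzero differences (with sign): -9, -4, -9, +5, +1, +7, -2, -5, -5, -1, -4, +5, +6, -7, -5
Step 2: Count signs: positive = 5, negative = 10.
Step 3: Under H0: P(positive) = 0.5, so the number of positives S ~ Bin(15, 0.5).
Step 4: Two-sided exact p-value = sum of Bin(15,0.5) probabilities at or below the observed probability = 0.301758.
Step 5: alpha = 0.05. fail to reject H0.

n_eff = 15, pos = 5, neg = 10, p = 0.301758, fail to reject H0.


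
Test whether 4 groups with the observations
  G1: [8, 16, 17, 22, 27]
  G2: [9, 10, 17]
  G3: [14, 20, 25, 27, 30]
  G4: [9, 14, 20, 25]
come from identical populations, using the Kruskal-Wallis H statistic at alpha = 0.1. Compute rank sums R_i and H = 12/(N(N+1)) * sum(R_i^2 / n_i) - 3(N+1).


Step 1: Combine all N = 17 observations and assign midranks.
sorted (value, group, rank): (8,G1,1), (9,G2,2.5), (9,G4,2.5), (10,G2,4), (14,G3,5.5), (14,G4,5.5), (16,G1,7), (17,G1,8.5), (17,G2,8.5), (20,G3,10.5), (20,G4,10.5), (22,G1,12), (25,G3,13.5), (25,G4,13.5), (27,G1,15.5), (27,G3,15.5), (30,G3,17)
Step 2: Sum ranks within each group.
R_1 = 44 (n_1 = 5)
R_2 = 15 (n_2 = 3)
R_3 = 62 (n_3 = 5)
R_4 = 32 (n_4 = 4)
Step 3: H = 12/(N(N+1)) * sum(R_i^2/n_i) - 3(N+1)
     = 12/(17*18) * (44^2/5 + 15^2/3 + 62^2/5 + 32^2/4) - 3*18
     = 0.039216 * 1487 - 54
     = 4.313725.
Step 4: Ties present; correction factor C = 1 - 36/(17^3 - 17) = 0.992647. Corrected H = 4.313725 / 0.992647 = 4.345679.
Step 5: Under H0, H ~ chi^2(3); p-value = 0.226475.
Step 6: alpha = 0.1. fail to reject H0.

H = 4.3457, df = 3, p = 0.226475, fail to reject H0.
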